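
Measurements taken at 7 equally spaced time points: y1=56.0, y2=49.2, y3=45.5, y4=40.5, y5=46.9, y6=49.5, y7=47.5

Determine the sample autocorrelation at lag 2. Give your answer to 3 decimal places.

-0.292

Mean ȳ = (56.0 + 49.2 + 45.5 + 40.5 + 46.9 + 49.5 + 47.5)/7 = 47.8714
Deviations from mean: 8.1286, 1.3286, -2.3714, -7.3714, -0.9714, 1.6286, -0.3714
Numerator Σ_{t=1}^{5}(y_t−ȳ)(y_{t+2}−ȳ) = -38.4102
Denominator Σ(y_t−ȳ)² = 131.5343
r_2 = -38.4102 / 131.5343 = -0.292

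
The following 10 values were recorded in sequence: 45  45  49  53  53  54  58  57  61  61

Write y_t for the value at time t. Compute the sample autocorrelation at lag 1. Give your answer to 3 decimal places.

Mean ȳ = (45 + 45 + 49 + 53 + 53 + 54 + 58 + 57 + 61 + 61)/10 = 53.6000
Numerator Σ_{t=1}^{9}(y_t−ȳ)(y_{t+1}−ȳ) = 213.0400
Denominator Σ(y_t−ȳ)² = 310.4000
r_1 = 213.0400 / 310.4000 = 0.686

0.686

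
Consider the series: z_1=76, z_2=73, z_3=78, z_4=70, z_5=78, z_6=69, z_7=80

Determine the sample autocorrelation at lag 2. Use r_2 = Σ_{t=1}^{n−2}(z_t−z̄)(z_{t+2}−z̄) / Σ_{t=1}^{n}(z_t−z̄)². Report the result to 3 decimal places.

0.616

Mean z̄ = (76 + 73 + 78 + 70 + 78 + 69 + 80)/7 = 74.8571
Deviations from mean: 1.1429, -1.8571, 3.1429, -4.8571, 3.1429, -5.8571, 5.1429
Numerator Σ_{t=1}^{5}(z_t−z̄)(z_{t+2}−z̄) = 67.1020
Denominator Σ(z_t−z̄)² = 108.8571
r_2 = 67.1020 / 108.8571 = 0.616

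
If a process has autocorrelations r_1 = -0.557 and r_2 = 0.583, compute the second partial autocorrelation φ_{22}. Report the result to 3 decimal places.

φ_{22} = (r_2 − r_1²) / (1 − r_1²)
r_1² = (-0.557)² = 0.310249
Numerator = 0.583 − 0.3102 = 0.2728; denominator = 1 − 0.3102 = 0.6898
φ_{22} = 0.2728 / 0.6898 = 0.395

0.395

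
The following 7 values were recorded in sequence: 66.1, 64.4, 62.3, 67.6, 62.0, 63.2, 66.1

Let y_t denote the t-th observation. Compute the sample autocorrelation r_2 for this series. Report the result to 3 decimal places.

Mean ȳ = (66.1 + 64.4 + 62.3 + 67.6 + 62.0 + 63.2 + 66.1)/7 = 64.5286
Numerator Σ_{t=1}^{5}(y_t−ȳ)(y_{t+2}−ȳ) = -6.3159
Denominator Σ(y_t−ȳ)² = 27.5143
r_2 = -6.3159 / 27.5143 = -0.230

-0.230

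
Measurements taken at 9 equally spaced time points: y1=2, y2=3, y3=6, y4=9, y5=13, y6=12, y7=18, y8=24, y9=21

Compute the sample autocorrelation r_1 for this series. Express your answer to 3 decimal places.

0.695

Mean ȳ = (2 + 3 + 6 + 9 + 13 + 12 + 18 + 24 + 21)/9 = 12.0000
Numerator Σ_{t=1}^{8}(y_t−ȳ)(y_{t+1}−ȳ) = 339.0000
Denominator Σ(y_t−ȳ)² = 488.0000
r_1 = 339.0000 / 488.0000 = 0.695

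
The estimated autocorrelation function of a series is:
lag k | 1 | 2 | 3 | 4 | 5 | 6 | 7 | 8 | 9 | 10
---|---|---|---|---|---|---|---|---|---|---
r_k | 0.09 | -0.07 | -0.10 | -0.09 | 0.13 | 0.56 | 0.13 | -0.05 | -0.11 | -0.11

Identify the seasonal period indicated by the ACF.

The largest autocorrelation is r_6 = 0.56; the remaining lags stay at or below 0.13.
The dominant spike at lag 6 indicates a seasonal period of 6.

6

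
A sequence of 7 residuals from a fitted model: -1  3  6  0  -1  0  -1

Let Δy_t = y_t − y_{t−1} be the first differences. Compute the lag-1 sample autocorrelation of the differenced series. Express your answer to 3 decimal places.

First differences Δy: 4, 3, -6, -1, 1, -1
Mean of differences = 0.0000
Numerator Σ(Δy_t−Δȳ)(Δy_{t+1}−Δȳ) = -2.0000
Denominator Σ(Δy_t−Δȳ)² = 64.0000
r_1(Δy) = -2.0000 / 64.0000 = -0.031

-0.031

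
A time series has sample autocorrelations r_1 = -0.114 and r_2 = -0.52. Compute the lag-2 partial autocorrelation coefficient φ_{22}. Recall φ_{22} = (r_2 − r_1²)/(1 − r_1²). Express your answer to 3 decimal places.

-0.540

φ_{22} = (r_2 − r_1²) / (1 − r_1²)
r_1² = (-0.114)² = 0.012996
Numerator = -0.52 − 0.0130 = -0.5330; denominator = 1 − 0.0130 = 0.9870
φ_{22} = -0.5330 / 0.9870 = -0.540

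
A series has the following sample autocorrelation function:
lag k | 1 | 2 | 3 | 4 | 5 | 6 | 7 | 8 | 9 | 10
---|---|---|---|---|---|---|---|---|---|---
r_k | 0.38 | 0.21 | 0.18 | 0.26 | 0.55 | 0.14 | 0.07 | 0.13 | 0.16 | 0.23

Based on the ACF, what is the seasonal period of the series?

5

The largest autocorrelation is r_5 = 0.55; the remaining lags stay at or below 0.38. The elevated value at lag 1 (0.38), dropping to 0.21 at lag 2, reflects decaying short-term dependence rather than seasonality.
The dominant spike at lag 5 indicates a seasonal period of 5.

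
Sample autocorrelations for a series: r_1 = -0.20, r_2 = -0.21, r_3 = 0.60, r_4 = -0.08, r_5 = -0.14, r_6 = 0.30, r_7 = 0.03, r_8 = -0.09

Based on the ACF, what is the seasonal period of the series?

3

The largest autocorrelation is r_3 = 0.60, with a weaker echo at lag 6 (0.30); the remaining lags stay at or below 0.03.
The dominant spike at lag 3 indicates a seasonal period of 3.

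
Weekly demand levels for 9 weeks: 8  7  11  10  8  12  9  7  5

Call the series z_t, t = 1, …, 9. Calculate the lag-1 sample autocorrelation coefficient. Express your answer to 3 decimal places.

0.111

Mean z̄ = (8 + 7 + 11 + 10 + 8 + 12 + 9 + 7 + 5)/9 = 8.5556
Numerator Σ_{t=1}^{8}(z_t−z̄)(z_{t+1}−z̄) = 4.2469
Denominator Σ(z_t−z̄)² = 38.2222
r_1 = 4.2469 / 38.2222 = 0.111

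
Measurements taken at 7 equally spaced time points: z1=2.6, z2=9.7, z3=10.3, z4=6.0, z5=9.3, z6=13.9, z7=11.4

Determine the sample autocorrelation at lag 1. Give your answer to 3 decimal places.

0.058

Mean z̄ = (2.6 + 9.7 + 10.3 + 6.0 + 9.3 + 13.9 + 11.4)/7 = 9.0286
Deviations from mean: -6.4286, 0.6714, 1.2714, -3.0286, 0.2714, 4.8714, 2.3714
Numerator Σ_{t=1}^{6}(z_t−z̄)(z_{t+1}−z̄) = 4.7392
Denominator Σ(z_t−z̄)² = 81.9943
r_1 = 4.7392 / 81.9943 = 0.058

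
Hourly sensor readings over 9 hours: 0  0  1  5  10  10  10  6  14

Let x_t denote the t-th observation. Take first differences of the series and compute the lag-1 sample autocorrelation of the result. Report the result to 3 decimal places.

First differences Δx: 0, 1, 4, 5, 0, 0, -4, 8
Mean of differences = 1.7500
Numerator Σ(Δx_t−Δx̄)(Δx_{t+1}−Δx̄) = -21.5625
Denominator Σ(Δx_t−Δx̄)² = 97.5000
r_1(Δx) = -21.5625 / 97.5000 = -0.221

-0.221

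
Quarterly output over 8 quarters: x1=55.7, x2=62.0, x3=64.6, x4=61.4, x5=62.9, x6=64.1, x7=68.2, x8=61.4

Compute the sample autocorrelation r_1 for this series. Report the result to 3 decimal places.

Mean x̄ = (55.7 + 62.0 + 64.6 + 61.4 + 62.9 + 64.1 + 68.2 + 61.4)/8 = 62.5375
Σ(x_t−x̄)(x_{t+1}−x̄) = (3.6752) + (-1.1086) + (-2.3461) + (-0.4123) + (0.5664) + (8.8477) + (-6.4411) = 2.7811
Denominator Σ(x_t−x̄)² = 88.5188
r_1 = 2.7811 / 88.5188 = 0.031

0.031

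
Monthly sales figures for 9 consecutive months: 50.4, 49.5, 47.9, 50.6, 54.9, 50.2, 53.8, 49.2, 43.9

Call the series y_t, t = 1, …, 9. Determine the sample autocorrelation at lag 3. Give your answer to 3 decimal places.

-0.071

Mean ȳ = (50.4 + 49.5 + 47.9 + 50.6 + 54.9 + 50.2 + 53.8 + 49.2 + 43.9)/9 = 50.0444
Σ(y_t−ȳ)(y_{t+3}−ȳ) = (0.1975) + (-2.6436) + (-0.3336) + (2.0864) + (-4.1002) + (-0.9558) = -5.7493
Denominator Σ(y_t−ȳ)² = 81.5022
r_3 = -5.7493 / 81.5022 = -0.071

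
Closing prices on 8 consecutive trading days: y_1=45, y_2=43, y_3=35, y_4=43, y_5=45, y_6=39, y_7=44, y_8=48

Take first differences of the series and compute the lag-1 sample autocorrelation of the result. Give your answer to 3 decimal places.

-0.258

First differences Δy: -2, -8, 8, 2, -6, 5, 4
Mean of differences = 0.4286
Numerator Σ(Δy_t−Δȳ)(Δy_{t+1}−Δȳ) = -54.6122
Denominator Σ(Δy_t−Δȳ)² = 211.7143
r_1(Δy) = -54.6122 / 211.7143 = -0.258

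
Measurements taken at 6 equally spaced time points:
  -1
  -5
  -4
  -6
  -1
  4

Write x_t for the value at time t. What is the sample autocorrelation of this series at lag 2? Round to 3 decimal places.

Mean x̄ = (-1 − 5 − 4 − 6 − 1 + 4)/6 = -2.1667
Numerator Σ_{t=1}^{4}(x_t−x̄)(x_{t+2}−x̄) = -17.0556
Denominator Σ(x_t−x̄)² = 66.8333
r_2 = -17.0556 / 66.8333 = -0.255

-0.255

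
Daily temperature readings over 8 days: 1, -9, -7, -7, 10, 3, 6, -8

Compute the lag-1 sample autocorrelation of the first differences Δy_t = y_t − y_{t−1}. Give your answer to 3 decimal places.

-0.290

First differences Δy: -10, 2, 0, 17, -7, 3, -14
Mean of differences = -1.2857
Numerator Σ(Δy_t−Δȳ)(Δy_{t+1}−Δȳ) = -184.3673
Denominator Σ(Δy_t−Δȳ)² = 635.4286
r_1(Δy) = -184.3673 / 635.4286 = -0.290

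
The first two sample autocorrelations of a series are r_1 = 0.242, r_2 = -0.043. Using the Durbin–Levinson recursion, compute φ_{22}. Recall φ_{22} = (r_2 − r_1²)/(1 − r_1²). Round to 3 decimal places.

-0.108

φ_{22} = (r_2 − r_1²) / (1 − r_1²)
r_1² = (0.242)² = 0.058564
Numerator = -0.043 − 0.0586 = -0.1016; denominator = 1 − 0.0586 = 0.9414
φ_{22} = -0.1016 / 0.9414 = -0.108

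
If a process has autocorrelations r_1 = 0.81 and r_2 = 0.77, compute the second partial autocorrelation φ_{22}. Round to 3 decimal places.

φ_{22} = (r_2 − r_1²) / (1 − r_1²)
r_1² = (0.81)² = 0.6561
Numerator = 0.77 − 0.6561 = 0.1139; denominator = 1 − 0.6561 = 0.3439
φ_{22} = 0.1139 / 0.3439 = 0.331

0.331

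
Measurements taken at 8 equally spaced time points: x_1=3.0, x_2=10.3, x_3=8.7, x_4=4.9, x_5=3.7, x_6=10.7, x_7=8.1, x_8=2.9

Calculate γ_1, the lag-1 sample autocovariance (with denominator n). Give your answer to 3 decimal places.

Mean x̄ = (3.0 + 10.3 + 8.7 + 4.9 + 3.7 + 10.7 + 8.1 + 2.9)/8 = 6.5375
Deviations: -3.5375, 3.7625, 2.1625, -1.6375, -2.8375, 4.1625, 1.5625, -3.6375
Σ_{t=1}^{7}(x_t−x̄)(x_{t+1}−x̄) = -15.0589
γ_1 = -15.0589 / 8 = -1.882

-1.882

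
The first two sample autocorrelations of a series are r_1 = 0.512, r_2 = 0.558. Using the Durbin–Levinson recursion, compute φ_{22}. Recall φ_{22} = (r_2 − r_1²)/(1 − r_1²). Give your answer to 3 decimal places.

φ_{22} = (r_2 − r_1²) / (1 − r_1²)
r_1² = (0.512)² = 0.262144
Numerator = 0.558 − 0.2621 = 0.2959; denominator = 1 − 0.2621 = 0.7379
φ_{22} = 0.2959 / 0.7379 = 0.401

0.401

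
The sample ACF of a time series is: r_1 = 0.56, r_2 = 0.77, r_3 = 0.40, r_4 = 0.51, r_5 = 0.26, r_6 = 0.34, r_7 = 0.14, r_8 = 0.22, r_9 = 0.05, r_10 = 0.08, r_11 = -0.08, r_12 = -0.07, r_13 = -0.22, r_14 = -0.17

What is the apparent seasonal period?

The largest autocorrelation is r_2 = 0.77; the remaining lags stay at or below 0.56.
The dominant spike at lag 2 indicates a seasonal period of 2.

2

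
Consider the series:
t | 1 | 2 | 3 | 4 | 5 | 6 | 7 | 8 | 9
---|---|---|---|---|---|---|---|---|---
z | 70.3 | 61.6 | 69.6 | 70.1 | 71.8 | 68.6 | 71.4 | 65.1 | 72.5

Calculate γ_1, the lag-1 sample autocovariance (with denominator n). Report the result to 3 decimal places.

-3.934

Mean z̄ = (70.3 + 61.6 + 69.6 + 70.1 + 71.8 + 68.6 + 71.4 + 65.1 + 72.5)/9 = 69.0000
Σ_{t=1}^{8}(z_t−z̄)(z_{t+1}−z̄) = -35.4100
γ_1 = -35.4100 / 9 = -3.934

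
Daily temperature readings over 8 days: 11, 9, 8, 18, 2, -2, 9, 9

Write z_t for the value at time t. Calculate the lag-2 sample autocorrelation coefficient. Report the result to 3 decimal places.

-0.427

Mean z̄ = (11 + 9 + 8 + 18 + 2 − 2 + 9 + 9)/8 = 8.0000
Deviations from mean: 3.0000, 1.0000, 0.0000, 10.0000, -6.0000, -10.0000, 1.0000, 1.0000
Σ(z_t−z̄)(z_{t+2}−z̄) = (0.0000) + (10.0000) + (0.0000) + (-100.0000) + (-6.0000) + (-10.0000) = -106.0000
Denominator Σ(z_t−z̄)² = 248.0000
r_2 = -106.0000 / 248.0000 = -0.427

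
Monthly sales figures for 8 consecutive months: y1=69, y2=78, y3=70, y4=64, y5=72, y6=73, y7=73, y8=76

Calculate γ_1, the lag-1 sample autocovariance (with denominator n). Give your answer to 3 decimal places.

Mean ȳ = (69 + 78 + 70 + 64 + 72 + 73 + 73 + 76)/8 = 71.8750
Deviations: -2.8750, 6.1250, -1.8750, -7.8750, 0.1250, 1.1250, 1.1250, 4.1250
Σ_{t=1}^{7}(y_t−ȳ)(y_{t+1}−ȳ) = -9.2656
γ_1 = -9.2656 / 8 = -1.158

-1.158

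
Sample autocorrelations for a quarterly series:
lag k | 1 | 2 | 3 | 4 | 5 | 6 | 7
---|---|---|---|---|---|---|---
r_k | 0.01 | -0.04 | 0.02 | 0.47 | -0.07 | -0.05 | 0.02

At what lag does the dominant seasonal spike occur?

4

The largest autocorrelation is r_4 = 0.47; the remaining lags stay at or below 0.02.
The dominant spike at lag 4 indicates a seasonal period of 4.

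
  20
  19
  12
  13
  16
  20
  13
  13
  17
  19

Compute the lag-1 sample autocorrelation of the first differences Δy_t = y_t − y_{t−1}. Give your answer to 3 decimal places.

First differences Δy: -1, -7, 1, 3, 4, -7, 0, 4, 2
Mean of differences = -0.1111
Numerator Σ(Δy_t−Δȳ)(Δy_{t+1}−Δȳ) = -5.2346
Denominator Σ(Δy_t−Δȳ)² = 144.8889
r_1(Δy) = -5.2346 / 144.8889 = -0.036

-0.036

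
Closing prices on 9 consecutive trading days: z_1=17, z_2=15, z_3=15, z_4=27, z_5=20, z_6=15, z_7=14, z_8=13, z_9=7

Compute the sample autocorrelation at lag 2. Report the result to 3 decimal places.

Mean z̄ = (17 + 15 + 15 + 27 + 20 + 15 + 14 + 13 + 7)/9 = 15.8889
Σ(z_t−z̄)(z_{t+2}−z̄) = (-0.9877) + (-9.8765) + (-3.6543) + (-9.8765) + (-7.7654) + (2.5679) + (16.7901) = -12.8025
Denominator Σ(z_t−z̄)² = 234.8889
r_2 = -12.8025 / 234.8889 = -0.055

-0.055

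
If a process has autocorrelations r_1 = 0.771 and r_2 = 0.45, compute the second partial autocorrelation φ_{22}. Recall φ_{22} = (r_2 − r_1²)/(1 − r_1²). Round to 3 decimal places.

φ_{22} = (r_2 − r_1²) / (1 − r_1²)
r_1² = (0.771)² = 0.594441
Numerator = 0.45 − 0.5944 = -0.1444; denominator = 1 − 0.5944 = 0.4056
φ_{22} = -0.1444 / 0.4056 = -0.356

-0.356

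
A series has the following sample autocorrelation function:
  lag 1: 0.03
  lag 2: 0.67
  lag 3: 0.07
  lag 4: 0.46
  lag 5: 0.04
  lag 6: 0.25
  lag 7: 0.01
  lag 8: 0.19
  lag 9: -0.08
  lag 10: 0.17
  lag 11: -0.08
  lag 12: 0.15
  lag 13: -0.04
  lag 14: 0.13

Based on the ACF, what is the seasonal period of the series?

2

The largest autocorrelation is r_2 = 0.67, with weaker echoes at lags 4 (0.46), 6 (0.25), 8 (0.19), 10 (0.17) and 12 (0.15); the remaining lags stay at or below 0.13.
The dominant spike at lag 2 indicates a seasonal period of 2.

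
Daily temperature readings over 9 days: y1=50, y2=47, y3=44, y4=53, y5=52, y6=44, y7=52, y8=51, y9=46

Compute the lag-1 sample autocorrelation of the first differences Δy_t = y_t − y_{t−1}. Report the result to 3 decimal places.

First differences Δy: -3, -3, 9, -1, -8, 8, -1, -5
Mean of differences = -0.5000
Numerator Σ(Δy_t−Δȳ)(Δy_{t+1}−Δȳ) = -84.2500
Denominator Σ(Δy_t−Δȳ)² = 252.0000
r_1(Δy) = -84.2500 / 252.0000 = -0.334

-0.334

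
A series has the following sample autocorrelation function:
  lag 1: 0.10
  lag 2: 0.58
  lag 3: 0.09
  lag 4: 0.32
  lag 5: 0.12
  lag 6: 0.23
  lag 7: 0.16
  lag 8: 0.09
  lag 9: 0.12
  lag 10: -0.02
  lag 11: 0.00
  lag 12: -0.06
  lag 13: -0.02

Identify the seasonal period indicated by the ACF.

2

The largest autocorrelation is r_2 = 0.58, with weaker echoes at lags 4 (0.32) and 6 (0.23); the remaining lags stay at or below 0.16.
The dominant spike at lag 2 indicates a seasonal period of 2.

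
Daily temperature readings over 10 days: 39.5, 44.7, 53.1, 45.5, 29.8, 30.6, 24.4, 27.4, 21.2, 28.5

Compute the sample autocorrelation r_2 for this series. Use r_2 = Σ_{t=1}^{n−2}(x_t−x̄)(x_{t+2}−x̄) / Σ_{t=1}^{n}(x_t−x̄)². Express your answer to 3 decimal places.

Mean x̄ = (39.5 + 44.7 + 53.1 + 45.5 + 29.8 + 30.6 + 24.4 + 27.4 + 21.2 + 28.5)/10 = 34.4700
Numerator Σ_{t=1}^{8}(x_t−x̄)(x_{t+2}−x̄) = 327.0822
Denominator Σ(x_t−x̄)² = 998.6010
r_2 = 327.0822 / 998.6010 = 0.328

0.328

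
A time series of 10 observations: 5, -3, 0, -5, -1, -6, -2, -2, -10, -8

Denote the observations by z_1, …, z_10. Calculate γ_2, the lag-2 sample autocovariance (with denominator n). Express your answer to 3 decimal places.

2.332

Mean z̄ = (5 − 3 + 0 − 5 − 1 − 6 − 2 − 2 − 10 − 8)/10 = -3.2000
Σ_{t=1}^{8}(z_t−z̄)(z_{t+2}−z̄) = 23.3200
γ_2 = 23.3200 / 10 = 2.332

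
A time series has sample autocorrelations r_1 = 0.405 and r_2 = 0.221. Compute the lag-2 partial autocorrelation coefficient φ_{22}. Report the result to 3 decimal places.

φ_{22} = (r_2 − r_1²) / (1 − r_1²)
r_1² = (0.405)² = 0.164025
Numerator = 0.221 − 0.1640 = 0.0570; denominator = 1 − 0.1640 = 0.8360
φ_{22} = 0.0570 / 0.8360 = 0.068

0.068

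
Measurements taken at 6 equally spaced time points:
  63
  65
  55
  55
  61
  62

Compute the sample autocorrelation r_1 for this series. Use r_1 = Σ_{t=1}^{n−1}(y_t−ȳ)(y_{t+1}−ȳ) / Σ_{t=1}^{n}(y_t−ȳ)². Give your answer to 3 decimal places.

Mean ȳ = (63 + 65 + 55 + 55 + 61 + 62)/6 = 60.1667
Σ(y_t−ȳ)(y_{t+1}−ȳ) = (13.6944) + (-24.9722) + (26.6944) + (-4.3056) + (1.5278) = 12.6389
Denominator Σ(y_t−ȳ)² = 88.8333
r_1 = 12.6389 / 88.8333 = 0.142

0.142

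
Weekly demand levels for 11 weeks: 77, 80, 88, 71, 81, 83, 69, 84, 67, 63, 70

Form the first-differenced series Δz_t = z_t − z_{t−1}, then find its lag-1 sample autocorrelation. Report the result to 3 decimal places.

-0.588

First differences Δz: 3, 8, -17, 10, 2, -14, 15, -17, -4, 7
Mean of differences = -0.7000
Numerator Σ(Δz_t−Δz̄)(Δz_{t+1}−Δz̄) = -727.3900
Denominator Σ(Δz_t−Δz̄)² = 1236.1000
r_1(Δz) = -727.3900 / 1236.1000 = -0.588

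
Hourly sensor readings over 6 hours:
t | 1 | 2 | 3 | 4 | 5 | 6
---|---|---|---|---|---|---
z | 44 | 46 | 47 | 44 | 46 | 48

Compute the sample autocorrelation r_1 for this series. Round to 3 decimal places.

Mean z̄ = (44 + 46 + 47 + 44 + 46 + 48)/6 = 45.8333
Deviations from mean: -1.8333, 0.1667, 1.1667, -1.8333, 0.1667, 2.1667
Numerator Σ_{t=1}^{5}(z_t−z̄)(z_{t+1}−z̄) = -2.1944
Denominator Σ(z_t−z̄)² = 12.8333
r_1 = -2.1944 / 12.8333 = -0.171

-0.171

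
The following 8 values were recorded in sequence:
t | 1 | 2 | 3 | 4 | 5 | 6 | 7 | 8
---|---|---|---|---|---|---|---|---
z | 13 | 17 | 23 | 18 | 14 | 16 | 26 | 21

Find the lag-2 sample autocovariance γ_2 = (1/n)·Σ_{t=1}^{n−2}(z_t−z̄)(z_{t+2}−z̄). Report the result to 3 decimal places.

-10.375

Mean z̄ = (13 + 17 + 23 + 18 + 14 + 16 + 26 + 21)/8 = 18.5000
Deviations: -5.5000, -1.5000, 4.5000, -0.5000, -4.5000, -2.5000, 7.5000, 2.5000
Σ_{t=1}^{6}(z_t−z̄)(z_{t+2}−z̄) = -83.0000
γ_2 = -83.0000 / 8 = -10.375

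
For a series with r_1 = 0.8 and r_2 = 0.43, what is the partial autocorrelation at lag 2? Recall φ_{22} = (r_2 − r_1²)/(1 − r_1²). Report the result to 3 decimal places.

φ_{22} = (r_2 − r_1²) / (1 − r_1²)
r_1² = (0.8)² = 0.64
Numerator = 0.43 − 0.6400 = -0.2100; denominator = 1 − 0.6400 = 0.3600
φ_{22} = -0.2100 / 0.3600 = -0.583

-0.583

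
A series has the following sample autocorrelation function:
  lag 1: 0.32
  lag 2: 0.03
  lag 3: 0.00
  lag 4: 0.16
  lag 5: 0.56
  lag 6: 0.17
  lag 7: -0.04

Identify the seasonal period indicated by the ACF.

The largest autocorrelation is r_5 = 0.56; the remaining lags stay at or below 0.32. The elevated value at lag 1 (0.32), dropping to 0.03 at lag 2, reflects decaying short-term dependence rather than seasonality.
The dominant spike at lag 5 indicates a seasonal period of 5.

5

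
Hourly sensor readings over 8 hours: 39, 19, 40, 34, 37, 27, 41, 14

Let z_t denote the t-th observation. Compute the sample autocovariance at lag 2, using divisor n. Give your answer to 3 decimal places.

Mean z̄ = (39 + 19 + 40 + 34 + 37 + 27 + 41 + 14)/8 = 31.3750
Deviations: 7.6250, -12.3750, 8.6250, 2.6250, 5.6250, -4.3750, 9.6250, -17.3750
Σ_{t=1}^{6}(z_t−z̄)(z_{t+2}−z̄) = 200.4688
γ_2 = 200.4688 / 8 = 25.059

25.059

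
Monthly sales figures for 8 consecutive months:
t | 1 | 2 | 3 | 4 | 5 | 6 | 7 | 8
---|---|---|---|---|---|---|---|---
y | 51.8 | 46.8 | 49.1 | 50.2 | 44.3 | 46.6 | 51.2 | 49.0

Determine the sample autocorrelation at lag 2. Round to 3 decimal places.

Mean ȳ = (51.8 + 46.8 + 49.1 + 50.2 + 44.3 + 46.6 + 51.2 + 49.0)/8 = 48.6250
Deviations from mean: 3.1750, -1.8250, 0.4750, 1.5750, -4.3250, -2.0250, 2.5750, 0.3750
Numerator Σ_{t=1}^{6}(y_t−ȳ)(y_{t+2}−ȳ) = -18.5063
Denominator Σ(y_t−ȳ)² = 45.6950
r_2 = -18.5063 / 45.6950 = -0.405

-0.405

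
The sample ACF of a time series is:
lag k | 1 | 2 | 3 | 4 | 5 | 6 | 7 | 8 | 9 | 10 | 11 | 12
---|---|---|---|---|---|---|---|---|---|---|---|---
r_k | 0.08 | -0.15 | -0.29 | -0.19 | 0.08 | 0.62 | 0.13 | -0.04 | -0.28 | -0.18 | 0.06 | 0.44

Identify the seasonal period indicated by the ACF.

The largest autocorrelation is r_6 = 0.62, with a weaker echo at lag 12 (0.44); the remaining lags stay at or below 0.13.
The dominant spike at lag 6 indicates a seasonal period of 6.

6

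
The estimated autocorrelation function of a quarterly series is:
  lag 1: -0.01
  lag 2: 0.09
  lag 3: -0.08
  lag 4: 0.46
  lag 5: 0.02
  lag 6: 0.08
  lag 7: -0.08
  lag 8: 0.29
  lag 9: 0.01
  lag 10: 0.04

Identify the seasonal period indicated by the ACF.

4

The largest autocorrelation is r_4 = 0.46, with a weaker echo at lag 8 (0.29); the remaining lags stay at or below 0.09.
The dominant spike at lag 4 indicates a seasonal period of 4.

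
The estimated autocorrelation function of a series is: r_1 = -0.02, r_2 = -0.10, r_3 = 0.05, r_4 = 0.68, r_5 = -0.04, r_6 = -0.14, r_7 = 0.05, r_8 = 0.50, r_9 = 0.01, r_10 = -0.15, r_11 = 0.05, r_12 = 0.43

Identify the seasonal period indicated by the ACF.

The largest autocorrelation is r_4 = 0.68, with weaker echoes at lags 8 (0.50) and 12 (0.43); the remaining lags stay at or below 0.05.
The dominant spike at lag 4 indicates a seasonal period of 4.

4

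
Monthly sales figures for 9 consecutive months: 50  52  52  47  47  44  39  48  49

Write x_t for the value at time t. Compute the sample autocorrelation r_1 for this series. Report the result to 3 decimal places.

0.430

Mean x̄ = (50 + 52 + 52 + 47 + 47 + 44 + 39 + 48 + 49)/9 = 47.5556
Numerator Σ_{t=1}^{8}(x_t−x̄)(x_{t+1}−x̄) = 57.6914
Denominator Σ(x_t−x̄)² = 134.2222
r_1 = 57.6914 / 134.2222 = 0.430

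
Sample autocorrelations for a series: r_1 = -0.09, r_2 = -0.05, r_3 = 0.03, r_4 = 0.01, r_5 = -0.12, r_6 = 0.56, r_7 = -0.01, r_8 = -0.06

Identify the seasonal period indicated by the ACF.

6

The largest autocorrelation is r_6 = 0.56; the remaining lags stay at or below 0.03.
The dominant spike at lag 6 indicates a seasonal period of 6.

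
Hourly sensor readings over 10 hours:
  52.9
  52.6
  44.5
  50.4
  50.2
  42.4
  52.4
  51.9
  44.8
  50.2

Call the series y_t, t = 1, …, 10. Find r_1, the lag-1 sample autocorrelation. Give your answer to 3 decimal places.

Mean ȳ = (52.9 + 52.6 + 44.5 + 50.4 + 50.2 + 42.4 + 52.4 + 51.9 + 44.8 + 50.2)/10 = 49.2300
Numerator Σ_{t=1}^{9}(y_t−ȳ)(y_{t+1}−ȳ) = -43.9089
Denominator Σ(y_t−ȳ)² = 133.9010
r_1 = -43.9089 / 133.9010 = -0.328

-0.328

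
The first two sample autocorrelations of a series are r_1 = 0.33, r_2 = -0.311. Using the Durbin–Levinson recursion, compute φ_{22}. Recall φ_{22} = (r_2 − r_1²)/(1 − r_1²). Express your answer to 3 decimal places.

-0.471

φ_{22} = (r_2 − r_1²) / (1 − r_1²)
r_1² = (0.33)² = 0.1089
Numerator = -0.311 − 0.1089 = -0.4199; denominator = 1 − 0.1089 = 0.8911
φ_{22} = -0.4199 / 0.8911 = -0.471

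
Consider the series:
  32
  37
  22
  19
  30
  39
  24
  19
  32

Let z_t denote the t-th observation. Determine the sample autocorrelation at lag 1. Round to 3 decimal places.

Mean z̄ = (32 + 37 + 22 + 19 + 30 + 39 + 24 + 19 + 32)/9 = 28.2222
Numerator Σ_{t=1}^{8}(z_t−z̄)(z_{t+1}−z̄) = -2.7160
Denominator Σ(z_t−z̄)² = 451.5556
r_1 = -2.7160 / 451.5556 = -0.006

-0.006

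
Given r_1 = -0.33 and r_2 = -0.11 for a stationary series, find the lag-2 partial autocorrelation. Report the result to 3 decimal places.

φ_{22} = (r_2 − r_1²) / (1 − r_1²)
r_1² = (-0.33)² = 0.1089
Numerator = -0.11 − 0.1089 = -0.2189; denominator = 1 − 0.1089 = 0.8911
φ_{22} = -0.2189 / 0.8911 = -0.246

-0.246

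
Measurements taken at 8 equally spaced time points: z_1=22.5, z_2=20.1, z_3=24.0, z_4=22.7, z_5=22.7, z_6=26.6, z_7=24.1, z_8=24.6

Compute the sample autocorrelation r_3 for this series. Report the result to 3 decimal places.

Mean z̄ = (22.5 + 20.1 + 24.0 + 22.7 + 22.7 + 26.6 + 24.1 + 24.6)/8 = 23.4125
Σ(z_t−z̄)(z_{t+3}−z̄) = (0.6502) + (2.3602) + (1.8727) + (-0.4898) + (-0.8461) = 3.5470
Denominator Σ(z_t−z̄)² = 25.2088
r_3 = 3.5470 / 25.2088 = 0.141

0.141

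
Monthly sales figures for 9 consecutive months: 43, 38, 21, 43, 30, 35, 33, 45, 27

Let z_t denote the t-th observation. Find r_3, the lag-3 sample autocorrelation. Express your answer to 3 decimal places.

-0.032

Mean z̄ = (43 + 38 + 21 + 43 + 30 + 35 + 33 + 45 + 27)/9 = 35.0000
Σ(z_t−z̄)(z_{t+3}−z̄) = (64.0000) + (-15.0000) + (0.0000) + (-16.0000) + (-50.0000) + (0.0000) = -17.0000
Denominator Σ(z_t−z̄)² = 526.0000
r_3 = -17.0000 / 526.0000 = -0.032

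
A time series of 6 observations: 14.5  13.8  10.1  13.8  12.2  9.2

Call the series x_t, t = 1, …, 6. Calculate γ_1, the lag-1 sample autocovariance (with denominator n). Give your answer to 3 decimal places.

-0.520

Mean x̄ = (14.5 + 13.8 + 10.1 + 13.8 + 12.2 + 9.2)/6 = 12.2667
Σ_{t=1}^{5}(x_t−x̄)(x_{t+1}−x̄) = -3.1178
γ_1 = -3.1178 / 6 = -0.520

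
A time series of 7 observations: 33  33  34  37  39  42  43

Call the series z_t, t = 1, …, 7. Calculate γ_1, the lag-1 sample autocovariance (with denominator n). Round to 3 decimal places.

9.703

Mean z̄ = (33 + 33 + 34 + 37 + 39 + 42 + 43)/7 = 37.2857
Σ_{t=1}^{6}(z_t−z̄)(z_{t+1}−z̄) = 67.9184
γ_1 = 67.9184 / 7 = 9.703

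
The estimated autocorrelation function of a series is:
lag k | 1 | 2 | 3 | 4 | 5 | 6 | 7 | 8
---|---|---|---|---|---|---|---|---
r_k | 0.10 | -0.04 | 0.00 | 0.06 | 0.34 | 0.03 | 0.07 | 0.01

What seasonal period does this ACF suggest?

5

The largest autocorrelation is r_5 = 0.34; the remaining lags stay at or below 0.10.
The dominant spike at lag 5 indicates a seasonal period of 5.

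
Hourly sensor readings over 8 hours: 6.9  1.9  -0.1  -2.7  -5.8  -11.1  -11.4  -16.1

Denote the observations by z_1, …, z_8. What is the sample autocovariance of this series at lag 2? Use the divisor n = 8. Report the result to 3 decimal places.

16.115

Mean z̄ = (6.9 + 1.9 − 0.1 − 2.7 − 5.8 − 11.1 − 11.4 − 16.1)/8 = -4.8000
Σ_{t=1}^{6}(z_t−z̄)(z_{t+2}−z̄) = 128.9200
γ_2 = 128.9200 / 8 = 16.115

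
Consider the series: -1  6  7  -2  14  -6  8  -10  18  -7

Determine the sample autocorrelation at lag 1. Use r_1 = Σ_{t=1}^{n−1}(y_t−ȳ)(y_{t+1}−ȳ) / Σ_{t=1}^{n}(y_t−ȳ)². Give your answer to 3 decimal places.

-0.796

Mean ȳ = (-1 + 6 + 7 − 2 + 14 − 6 + 8 − 10 + 18 − 7)/10 = 2.7000
Numerator Σ_{t=1}^{9}(y_t−ȳ)(y_{t+1}−ȳ) = -625.7900
Denominator Σ(y_t−ȳ)² = 786.1000
r_1 = -625.7900 / 786.1000 = -0.796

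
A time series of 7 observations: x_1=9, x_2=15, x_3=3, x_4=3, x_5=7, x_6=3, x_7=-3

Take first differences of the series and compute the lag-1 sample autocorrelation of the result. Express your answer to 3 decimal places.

First differences Δx: 6, -12, 0, 4, -4, -6
Mean of differences = -2.0000
Numerator Σ(Δx_t−Δx̄)(Δx_{t+1}−Δx̄) = -92.0000
Denominator Σ(Δx_t−Δx̄)² = 224.0000
r_1(Δx) = -92.0000 / 224.0000 = -0.411

-0.411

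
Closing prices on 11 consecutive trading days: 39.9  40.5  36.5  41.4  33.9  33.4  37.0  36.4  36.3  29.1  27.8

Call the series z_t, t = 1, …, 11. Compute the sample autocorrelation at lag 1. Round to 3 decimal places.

Mean z̄ = (39.9 + 40.5 + 36.5 + 41.4 + 33.9 + 33.4 + 37.0 + 36.4 + 36.3 + 29.1 + 27.8)/11 = 35.6545
Numerator Σ_{t=1}^{10}(z_t−z̄)(z_{t+1}−z̄) = 69.1034
Denominator Σ(z_t−z̄)² = 190.8273
r_1 = 69.1034 / 190.8273 = 0.362

0.362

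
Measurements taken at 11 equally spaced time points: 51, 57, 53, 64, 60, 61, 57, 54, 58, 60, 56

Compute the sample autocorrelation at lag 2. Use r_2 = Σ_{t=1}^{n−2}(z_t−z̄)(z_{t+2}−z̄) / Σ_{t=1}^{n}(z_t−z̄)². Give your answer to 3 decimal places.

0.103

Mean z̄ = (51 + 57 + 53 + 64 + 60 + 61 + 57 + 54 + 58 + 60 + 56)/11 = 57.3636
Numerator Σ_{t=1}^{9}(z_t−z̄)(z_{t+2}−z̄) = 14.8264
Denominator Σ(z_t−z̄)² = 144.5455
r_2 = 14.8264 / 144.5455 = 0.103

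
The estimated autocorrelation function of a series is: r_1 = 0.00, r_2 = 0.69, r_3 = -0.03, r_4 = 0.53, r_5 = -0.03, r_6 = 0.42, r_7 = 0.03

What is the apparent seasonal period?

2

The largest autocorrelation is r_2 = 0.69, with weaker echoes at lags 4 (0.53) and 6 (0.42); the remaining lags stay at or below 0.03.
The dominant spike at lag 2 indicates a seasonal period of 2.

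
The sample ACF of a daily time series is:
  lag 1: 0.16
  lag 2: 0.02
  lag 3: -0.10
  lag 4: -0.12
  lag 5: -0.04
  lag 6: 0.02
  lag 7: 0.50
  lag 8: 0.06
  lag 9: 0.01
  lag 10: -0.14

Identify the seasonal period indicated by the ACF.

The largest autocorrelation is r_7 = 0.50; the remaining lags stay at or below 0.16.
The dominant spike at lag 7 indicates a seasonal period of 7.

7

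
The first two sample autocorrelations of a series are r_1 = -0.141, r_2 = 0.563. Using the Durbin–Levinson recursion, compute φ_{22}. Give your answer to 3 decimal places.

φ_{22} = (r_2 − r_1²) / (1 − r_1²)
r_1² = (-0.141)² = 0.019881
Numerator = 0.563 − 0.0199 = 0.5431; denominator = 1 − 0.0199 = 0.9801
φ_{22} = 0.5431 / 0.9801 = 0.554

0.554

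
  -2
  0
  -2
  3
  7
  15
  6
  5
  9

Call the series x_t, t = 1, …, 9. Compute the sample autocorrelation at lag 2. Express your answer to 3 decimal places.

Mean x̄ = (-2 + 0 − 2 + 3 + 7 + 15 + 6 + 5 + 9)/9 = 4.5556
Σ(x_t−x̄)(x_{t+2}−x̄) = (42.9753) + (7.0864) + (-16.0247) + (-16.2469) + (3.5309) + (4.6420) + (6.4198) = 32.3827
Denominator Σ(x_t−x̄)² = 246.2222
r_2 = 32.3827 / 246.2222 = 0.132

0.132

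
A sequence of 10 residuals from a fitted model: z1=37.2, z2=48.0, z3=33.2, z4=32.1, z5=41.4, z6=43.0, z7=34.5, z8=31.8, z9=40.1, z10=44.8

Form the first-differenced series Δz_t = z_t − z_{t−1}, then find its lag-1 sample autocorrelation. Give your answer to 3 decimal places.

First differences Δz: 10.8, -14.8, -1.1, 9.3, 1.6, -8.5, -2.7, 8.3, 4.7
Mean of differences = 0.8444
Numerator Σ(Δz_t−Δz̄)(Δz_{t+1}−Δz̄) = -107.0020
Denominator Σ(Δz_t−Δz̄)² = 590.0422
r_1(Δz) = -107.0020 / 590.0422 = -0.181

-0.181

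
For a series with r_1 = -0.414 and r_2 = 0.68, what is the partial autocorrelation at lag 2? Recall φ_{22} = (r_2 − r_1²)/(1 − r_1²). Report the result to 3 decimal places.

0.614

φ_{22} = (r_2 − r_1²) / (1 − r_1²)
r_1² = (-0.414)² = 0.171396
Numerator = 0.68 − 0.1714 = 0.5086; denominator = 1 − 0.1714 = 0.8286
φ_{22} = 0.5086 / 0.8286 = 0.614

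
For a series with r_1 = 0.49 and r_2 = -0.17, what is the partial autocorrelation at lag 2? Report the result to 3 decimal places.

φ_{22} = (r_2 − r_1²) / (1 − r_1²)
r_1² = (0.49)² = 0.2401
Numerator = -0.17 − 0.2401 = -0.4101; denominator = 1 − 0.2401 = 0.7599
φ_{22} = -0.4101 / 0.7599 = -0.540

-0.540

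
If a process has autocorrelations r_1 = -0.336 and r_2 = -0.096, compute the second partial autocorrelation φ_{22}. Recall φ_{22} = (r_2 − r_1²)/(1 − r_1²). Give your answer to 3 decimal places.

-0.235

φ_{22} = (r_2 − r_1²) / (1 − r_1²)
r_1² = (-0.336)² = 0.112896
Numerator = -0.096 − 0.1129 = -0.2089; denominator = 1 − 0.1129 = 0.8871
φ_{22} = -0.2089 / 0.8871 = -0.235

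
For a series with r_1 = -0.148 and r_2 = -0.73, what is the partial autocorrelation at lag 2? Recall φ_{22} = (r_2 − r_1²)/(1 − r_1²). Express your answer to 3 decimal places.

-0.769

φ_{22} = (r_2 − r_1²) / (1 − r_1²)
r_1² = (-0.148)² = 0.021904
Numerator = -0.73 − 0.0219 = -0.7519; denominator = 1 − 0.0219 = 0.9781
φ_{22} = -0.7519 / 0.9781 = -0.769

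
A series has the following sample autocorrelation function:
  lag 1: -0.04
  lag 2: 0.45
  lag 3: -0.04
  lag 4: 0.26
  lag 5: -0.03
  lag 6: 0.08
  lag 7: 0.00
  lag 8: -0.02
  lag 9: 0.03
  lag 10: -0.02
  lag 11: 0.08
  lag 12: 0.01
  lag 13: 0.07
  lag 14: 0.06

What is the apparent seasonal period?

2

The largest autocorrelation is r_2 = 0.45, with a weaker echo at lag 4 (0.26); the remaining lags stay at or below 0.08.
The dominant spike at lag 2 indicates a seasonal period of 2.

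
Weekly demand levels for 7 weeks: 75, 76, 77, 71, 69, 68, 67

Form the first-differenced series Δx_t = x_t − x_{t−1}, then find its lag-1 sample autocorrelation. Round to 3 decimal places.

First differences Δx: 1, 1, -6, -2, -1, -1
Mean of differences = -1.3333
Numerator Σ(Δx_t−Δx̄)(Δx_{t+1}−Δx̄) = -2.4444
Denominator Σ(Δx_t−Δx̄)² = 33.3333
r_1(Δx) = -2.4444 / 33.3333 = -0.073

-0.073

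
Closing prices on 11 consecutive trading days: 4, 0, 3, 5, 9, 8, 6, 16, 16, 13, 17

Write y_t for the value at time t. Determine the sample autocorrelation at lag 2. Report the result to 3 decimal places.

0.364

Mean ȳ = (4 + 0 + 3 + 5 + 9 + 8 + 6 + 16 + 16 + 13 + 17)/11 = 8.8182
Numerator Σ_{t=1}^{9}(y_t−ȳ)(y_{t+2}−ȳ) = 125.9339
Denominator Σ(y_t−ȳ)² = 345.6364
r_2 = 125.9339 / 345.6364 = 0.364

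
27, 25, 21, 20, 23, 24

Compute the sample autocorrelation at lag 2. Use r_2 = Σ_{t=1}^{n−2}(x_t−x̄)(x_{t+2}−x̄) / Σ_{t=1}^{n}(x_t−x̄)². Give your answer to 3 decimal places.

Mean x̄ = (27 + 25 + 21 + 20 + 23 + 24)/6 = 23.3333
Deviations from mean: 3.6667, 1.6667, -2.3333, -3.3333, -0.3333, 0.6667
Σ(x_t−x̄)(x_{t+2}−x̄) = (-8.5556) + (-5.5556) + (0.7778) + (-2.2222) = -15.5556
Denominator Σ(x_t−x̄)² = 33.3333
r_2 = -15.5556 / 33.3333 = -0.467

-0.467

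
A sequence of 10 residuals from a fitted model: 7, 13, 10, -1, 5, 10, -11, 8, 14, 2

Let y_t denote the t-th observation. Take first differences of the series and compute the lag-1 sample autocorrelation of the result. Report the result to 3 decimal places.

-0.400

First differences Δy: 6, -3, -11, 6, 5, -21, 19, 6, -12
Mean of differences = -0.5556
Numerator Σ(Δy_t−Δȳ)(Δy_{t+1}−Δȳ) = -482.7531
Denominator Σ(Δy_t−Δȳ)² = 1206.2222
r_1(Δy) = -482.7531 / 1206.2222 = -0.400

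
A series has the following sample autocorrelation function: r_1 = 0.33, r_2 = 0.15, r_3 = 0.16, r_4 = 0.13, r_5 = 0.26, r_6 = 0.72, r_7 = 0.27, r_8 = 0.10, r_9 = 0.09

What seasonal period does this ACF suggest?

The largest autocorrelation is r_6 = 0.72; the remaining lags stay at or below 0.33. The elevated value at lag 1 (0.33), dropping to 0.15 at lag 2, reflects decaying short-term dependence rather than seasonality.
The dominant spike at lag 6 indicates a seasonal period of 6.

6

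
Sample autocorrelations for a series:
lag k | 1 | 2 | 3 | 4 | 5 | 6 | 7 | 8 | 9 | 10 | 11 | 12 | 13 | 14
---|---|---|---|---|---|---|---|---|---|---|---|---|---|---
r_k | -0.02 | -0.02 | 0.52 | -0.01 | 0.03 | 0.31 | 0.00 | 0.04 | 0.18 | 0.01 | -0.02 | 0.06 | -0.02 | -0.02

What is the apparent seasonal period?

3

The largest autocorrelation is r_3 = 0.52, with weaker echoes at lags 6 (0.31) and 9 (0.18); the remaining lags stay at or below 0.06.
The dominant spike at lag 3 indicates a seasonal period of 3.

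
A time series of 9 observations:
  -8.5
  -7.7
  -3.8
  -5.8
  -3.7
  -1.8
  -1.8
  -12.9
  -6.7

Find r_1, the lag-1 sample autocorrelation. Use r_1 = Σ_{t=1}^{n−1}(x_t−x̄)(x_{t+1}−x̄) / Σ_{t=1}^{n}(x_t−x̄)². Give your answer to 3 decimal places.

0.038

Mean x̄ = (-8.5 − 7.7 − 3.8 − 5.8 − 3.7 − 1.8 − 1.8 − 12.9 − 6.7)/9 = -5.8556
Numerator Σ_{t=1}^{8}(x_t−x̄)(x_{t+1}−x̄) = 3.8891
Denominator Σ(x_t−x̄)² = 102.5022
r_1 = 3.8891 / 102.5022 = 0.038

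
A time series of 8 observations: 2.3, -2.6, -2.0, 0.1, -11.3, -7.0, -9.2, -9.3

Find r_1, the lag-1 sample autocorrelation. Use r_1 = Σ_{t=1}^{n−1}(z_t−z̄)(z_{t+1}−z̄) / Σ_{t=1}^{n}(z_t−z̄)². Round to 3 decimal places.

0.272

Mean z̄ = (2.3 − 2.6 − 2.0 + 0.1 − 11.3 − 7.0 − 9.2 − 9.3)/8 = -4.8750
Deviations from mean: 7.1750, 2.2750, 2.8750, 4.9750, -6.4250, -2.1250, -4.3250, -4.4250
Numerator Σ_{t=1}^{7}(z_t−z̄)(z_{t+1}−z̄) = 47.1844
Denominator Σ(z_t−z̄)² = 173.7550
r_1 = 47.1844 / 173.7550 = 0.272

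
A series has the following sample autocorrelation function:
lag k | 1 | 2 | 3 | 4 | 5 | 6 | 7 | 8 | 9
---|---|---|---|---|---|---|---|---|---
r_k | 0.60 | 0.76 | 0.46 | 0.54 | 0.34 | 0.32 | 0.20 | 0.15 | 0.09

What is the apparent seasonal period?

2

The largest autocorrelation is r_2 = 0.76; the remaining lags stay at or below 0.60.
The dominant spike at lag 2 indicates a seasonal period of 2.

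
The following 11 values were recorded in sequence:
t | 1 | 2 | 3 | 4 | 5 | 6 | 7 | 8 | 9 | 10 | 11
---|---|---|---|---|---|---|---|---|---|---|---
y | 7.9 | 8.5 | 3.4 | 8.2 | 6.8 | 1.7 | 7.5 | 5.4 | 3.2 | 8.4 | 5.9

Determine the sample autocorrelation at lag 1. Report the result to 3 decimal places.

Mean ȳ = (7.9 + 8.5 + 3.4 + 8.2 + 6.8 + 1.7 + 7.5 + 5.4 + 3.2 + 8.4 + 5.9)/11 = 6.0818
Numerator Σ_{t=1}^{10}(y_t−ȳ)(y_{t+1}−ȳ) = -21.7131
Denominator Σ(y_t−ȳ)² = 56.7364
r_1 = -21.7131 / 56.7364 = -0.383

-0.383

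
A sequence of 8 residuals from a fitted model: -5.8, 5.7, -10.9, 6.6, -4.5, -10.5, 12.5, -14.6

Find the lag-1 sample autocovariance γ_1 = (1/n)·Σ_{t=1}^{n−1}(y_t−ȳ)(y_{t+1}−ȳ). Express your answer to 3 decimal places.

Mean ȳ = (-5.8 + 5.7 − 10.9 + 6.6 − 4.5 − 10.5 + 12.5 − 14.6)/8 = -2.6875
Σ_{t=1}^{7}(y_t−ȳ)(y_{t+1}−ȳ) = -473.5089
γ_1 = -473.5089 / 8 = -59.189

-59.189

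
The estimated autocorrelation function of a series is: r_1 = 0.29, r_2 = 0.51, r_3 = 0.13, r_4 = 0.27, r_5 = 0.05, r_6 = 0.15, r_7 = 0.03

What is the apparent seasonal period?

2

The largest autocorrelation is r_2 = 0.51; the remaining lags stay at or below 0.29.
The dominant spike at lag 2 indicates a seasonal period of 2.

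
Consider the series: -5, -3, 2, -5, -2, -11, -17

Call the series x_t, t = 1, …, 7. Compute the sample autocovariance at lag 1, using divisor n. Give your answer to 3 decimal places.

Mean x̄ = (-5 − 3 + 2 − 5 − 2 − 11 − 17)/7 = -5.8571
Deviations: 0.8571, 2.8571, 7.8571, 0.8571, 3.8571, -5.1429, -11.1429
Σ_{t=1}^{6}(x_t−x̄)(x_{t+1}−x̄) = 72.4082
γ_1 = 72.4082 / 7 = 10.344

10.344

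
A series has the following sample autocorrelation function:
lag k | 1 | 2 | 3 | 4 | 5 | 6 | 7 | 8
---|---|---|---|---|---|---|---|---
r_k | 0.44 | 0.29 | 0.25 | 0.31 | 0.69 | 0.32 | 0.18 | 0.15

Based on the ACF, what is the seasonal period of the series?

5

The largest autocorrelation is r_5 = 0.69; the remaining lags stay at or below 0.44. The elevated value at lag 1 (0.44), dropping to 0.29 at lag 2, reflects decaying short-term dependence rather than seasonality.
The dominant spike at lag 5 indicates a seasonal period of 5.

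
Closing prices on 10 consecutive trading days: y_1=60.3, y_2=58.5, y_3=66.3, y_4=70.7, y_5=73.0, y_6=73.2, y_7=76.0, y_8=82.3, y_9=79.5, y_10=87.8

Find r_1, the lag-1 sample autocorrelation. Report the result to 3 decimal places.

0.618

Mean ȳ = (60.3 + 58.5 + 66.3 + 70.7 + 73.0 + 73.2 + 76.0 + 82.3 + 79.5 + 87.8)/10 = 72.7600
Numerator Σ_{t=1}^{9}(y_t−ȳ)(y_{t+1}−ȳ) = 480.7224
Denominator Σ(y_t−ȳ)² = 777.9640
r_1 = 480.7224 / 777.9640 = 0.618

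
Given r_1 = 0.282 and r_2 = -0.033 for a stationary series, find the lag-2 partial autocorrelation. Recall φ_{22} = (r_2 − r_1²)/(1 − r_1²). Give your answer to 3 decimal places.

-0.122

φ_{22} = (r_2 − r_1²) / (1 − r_1²)
r_1² = (0.282)² = 0.079524
Numerator = -0.033 − 0.0795 = -0.1125; denominator = 1 − 0.0795 = 0.9205
φ_{22} = -0.1125 / 0.9205 = -0.122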